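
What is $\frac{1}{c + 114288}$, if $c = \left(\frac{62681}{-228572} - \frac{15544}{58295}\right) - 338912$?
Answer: $- \frac{13324604740}{2993033222029823} \approx -4.4519 \cdot 10^{-6}$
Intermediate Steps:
$c = - \frac{4515875648554943}{13324604740}$ ($c = \left(62681 \left(- \frac{1}{228572}\right) - \frac{15544}{58295}\right) - 338912 = \left(- \frac{62681}{228572} - \frac{15544}{58295}\right) - 338912 = - \frac{7206912063}{13324604740} - 338912 = - \frac{4515875648554943}{13324604740} \approx -3.3891 \cdot 10^{5}$)
$\frac{1}{c + 114288} = \frac{1}{- \frac{4515875648554943}{13324604740} + 114288} = \frac{1}{- \frac{2993033222029823}{13324604740}} = - \frac{13324604740}{2993033222029823}$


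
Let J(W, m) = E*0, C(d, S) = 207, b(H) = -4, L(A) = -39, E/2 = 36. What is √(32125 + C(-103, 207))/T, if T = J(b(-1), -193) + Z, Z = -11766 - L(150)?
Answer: -2*√8083/11727 ≈ -0.015333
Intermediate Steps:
E = 72 (E = 2*36 = 72)
Z = -11727 (Z = -11766 - 1*(-39) = -11766 + 39 = -11727)
J(W, m) = 0 (J(W, m) = 72*0 = 0)
T = -11727 (T = 0 - 11727 = -11727)
√(32125 + C(-103, 207))/T = √(32125 + 207)/(-11727) = √32332*(-1/11727) = (2*√8083)*(-1/11727) = -2*√8083/11727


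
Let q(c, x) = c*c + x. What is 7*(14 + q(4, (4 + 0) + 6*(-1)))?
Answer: 196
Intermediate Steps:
q(c, x) = x + c**2 (q(c, x) = c**2 + x = x + c**2)
7*(14 + q(4, (4 + 0) + 6*(-1))) = 7*(14 + (((4 + 0) + 6*(-1)) + 4**2)) = 7*(14 + ((4 - 6) + 16)) = 7*(14 + (-2 + 16)) = 7*(14 + 14) = 7*28 = 196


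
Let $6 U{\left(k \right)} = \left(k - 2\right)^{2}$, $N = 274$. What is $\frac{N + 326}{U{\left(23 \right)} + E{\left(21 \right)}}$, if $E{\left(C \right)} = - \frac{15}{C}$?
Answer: $\frac{8400}{1019} \approx 8.2434$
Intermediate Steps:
$U{\left(k \right)} = \frac{\left(-2 + k\right)^{2}}{6}$ ($U{\left(k \right)} = \frac{\left(k - 2\right)^{2}}{6} = \frac{\left(-2 + k\right)^{2}}{6}$)
$\frac{N + 326}{U{\left(23 \right)} + E{\left(21 \right)}} = \frac{274 + 326}{\frac{\left(-2 + 23\right)^{2}}{6} - \frac{15}{21}} = \frac{600}{\frac{21^{2}}{6} - \frac{5}{7}} = \frac{600}{\frac{1}{6} \cdot 441 - \frac{5}{7}} = \frac{600}{\frac{147}{2} - \frac{5}{7}} = \frac{600}{\frac{1019}{14}} = 600 \cdot \frac{14}{1019} = \frac{8400}{1019}$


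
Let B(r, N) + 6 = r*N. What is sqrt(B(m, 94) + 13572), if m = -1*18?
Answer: sqrt(11874) ≈ 108.97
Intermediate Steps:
m = -18
B(r, N) = -6 + N*r (B(r, N) = -6 + r*N = -6 + N*r)
sqrt(B(m, 94) + 13572) = sqrt((-6 + 94*(-18)) + 13572) = sqrt((-6 - 1692) + 13572) = sqrt(-1698 + 13572) = sqrt(11874)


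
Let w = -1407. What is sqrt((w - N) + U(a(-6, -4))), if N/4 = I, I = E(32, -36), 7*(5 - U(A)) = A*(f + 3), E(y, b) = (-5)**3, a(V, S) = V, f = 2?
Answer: 2*I*sqrt(10997)/7 ≈ 29.962*I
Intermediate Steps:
E(y, b) = -125
U(A) = 5 - 5*A/7 (U(A) = 5 - A*(2 + 3)/7 = 5 - A*5/7 = 5 - 5*A/7)
I = -125
N = -500 (N = 4*(-125) = -500)
sqrt((w - N) + U(a(-6, -4))) = sqrt((-1407 - 1*(-500)) + (5 - 5/7*(-6))) = sqrt((-1407 + 500) + (5 + 30/7)) = sqrt(-907 + 65/7) = sqrt(-6284/7) = 2*I*sqrt(10997)/7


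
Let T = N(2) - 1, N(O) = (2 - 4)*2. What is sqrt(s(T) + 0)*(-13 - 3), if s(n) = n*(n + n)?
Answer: -80*sqrt(2) ≈ -113.14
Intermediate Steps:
N(O) = -4 (N(O) = -2*2 = -4)
T = -5 (T = -4 - 1 = -5)
s(n) = 2*n**2 (s(n) = n*(2*n) = 2*n**2)
sqrt(s(T) + 0)*(-13 - 3) = sqrt(2*(-5)**2 + 0)*(-13 - 3) = sqrt(2*25 + 0)*(-16) = sqrt(50 + 0)*(-16) = sqrt(50)*(-16) = (5*sqrt(2))*(-16) = -80*sqrt(2)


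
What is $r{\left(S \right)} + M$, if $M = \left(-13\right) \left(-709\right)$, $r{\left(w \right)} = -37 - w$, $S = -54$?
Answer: $9234$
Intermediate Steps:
$M = 9217$
$r{\left(S \right)} + M = \left(-37 - -54\right) + 9217 = \left(-37 + 54\right) + 9217 = 17 + 9217 = 9234$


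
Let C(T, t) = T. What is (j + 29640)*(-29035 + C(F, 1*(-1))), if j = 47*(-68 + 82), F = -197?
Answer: -885671136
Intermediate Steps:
j = 658 (j = 47*14 = 658)
(j + 29640)*(-29035 + C(F, 1*(-1))) = (658 + 29640)*(-29035 - 197) = 30298*(-29232) = -885671136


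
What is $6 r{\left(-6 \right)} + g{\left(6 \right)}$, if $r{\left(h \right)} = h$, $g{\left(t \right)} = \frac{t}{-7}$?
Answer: $- \frac{258}{7} \approx -36.857$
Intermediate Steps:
$g{\left(t \right)} = - \frac{t}{7}$ ($g{\left(t \right)} = t \left(- \frac{1}{7}\right) = - \frac{t}{7}$)
$6 r{\left(-6 \right)} + g{\left(6 \right)} = 6 \left(-6\right) - \frac{6}{7} = -36 - \frac{6}{7} = - \frac{258}{7}$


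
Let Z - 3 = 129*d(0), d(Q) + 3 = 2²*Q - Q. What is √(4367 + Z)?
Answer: √3983 ≈ 63.111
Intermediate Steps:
d(Q) = -3 + 3*Q (d(Q) = -3 + (2²*Q - Q) = -3 + (4*Q - Q) = -3 + 3*Q)
Z = -384 (Z = 3 + 129*(-3 + 3*0) = 3 + 129*(-3 + 0) = 3 + 129*(-3) = 3 - 387 = -384)
√(4367 + Z) = √(4367 - 384) = √3983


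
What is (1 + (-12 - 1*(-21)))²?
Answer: 100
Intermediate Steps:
(1 + (-12 - 1*(-21)))² = (1 + (-12 + 21))² = (1 + 9)² = 10² = 100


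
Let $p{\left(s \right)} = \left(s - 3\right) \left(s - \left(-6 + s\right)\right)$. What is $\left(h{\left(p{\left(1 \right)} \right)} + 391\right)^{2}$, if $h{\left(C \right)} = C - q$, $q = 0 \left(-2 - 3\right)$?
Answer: $143641$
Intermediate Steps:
$q = 0$ ($q = 0 \left(-5\right) = 0$)
$p{\left(s \right)} = -18 + 6 s$ ($p{\left(s \right)} = \left(-3 + s\right) 6 = -18 + 6 s$)
$h{\left(C \right)} = C$ ($h{\left(C \right)} = C - 0 = C + 0 = C$)
$\left(h{\left(p{\left(1 \right)} \right)} + 391\right)^{2} = \left(\left(-18 + 6 \cdot 1\right) + 391\right)^{2} = \left(\left(-18 + 6\right) + 391\right)^{2} = \left(-12 + 391\right)^{2} = 379^{2} = 143641$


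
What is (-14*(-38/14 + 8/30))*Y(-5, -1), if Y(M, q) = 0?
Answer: 0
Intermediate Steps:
(-14*(-38/14 + 8/30))*Y(-5, -1) = -14*(-38/14 + 8/30)*0 = -14*(-38*1/14 + 8*(1/30))*0 = -14*(-19/7 + 4/15)*0 = -14*(-257/105)*0 = (514/15)*0 = 0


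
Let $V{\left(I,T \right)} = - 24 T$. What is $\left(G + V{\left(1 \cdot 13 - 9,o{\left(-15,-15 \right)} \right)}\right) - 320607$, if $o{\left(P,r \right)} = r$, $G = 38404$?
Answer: $-281843$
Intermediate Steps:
$\left(G + V{\left(1 \cdot 13 - 9,o{\left(-15,-15 \right)} \right)}\right) - 320607 = \left(38404 - -360\right) - 320607 = \left(38404 + 360\right) - 320607 = 38764 - 320607 = -281843$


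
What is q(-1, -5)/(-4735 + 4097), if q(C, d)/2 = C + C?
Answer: 2/319 ≈ 0.0062696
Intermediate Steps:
q(C, d) = 4*C (q(C, d) = 2*(C + C) = 2*(2*C) = 4*C)
q(-1, -5)/(-4735 + 4097) = (4*(-1))/(-4735 + 4097) = -4/(-638) = -1/638*(-4) = 2/319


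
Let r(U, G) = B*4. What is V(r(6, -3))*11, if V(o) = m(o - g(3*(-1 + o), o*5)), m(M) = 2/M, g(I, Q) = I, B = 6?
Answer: -22/45 ≈ -0.48889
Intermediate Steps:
r(U, G) = 24 (r(U, G) = 6*4 = 24)
V(o) = 2/(3 - 2*o) (V(o) = 2/(o - 3*(-1 + o)) = 2/(o - (-3 + 3*o)) = 2/(o + (3 - 3*o)) = 2/(3 - 2*o))
V(r(6, -3))*11 = -2/(-3 + 2*24)*11 = -2/(-3 + 48)*11 = -2/45*11 = -22/45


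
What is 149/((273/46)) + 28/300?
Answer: 57329/2275 ≈ 25.200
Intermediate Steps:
149/((273/46)) + 28/300 = 149/((273*(1/46))) + 28*(1/300) = 149/(273/46) + 7/75 = 149*(46/273) + 7/75 = 6854/273 + 7/75 = 57329/2275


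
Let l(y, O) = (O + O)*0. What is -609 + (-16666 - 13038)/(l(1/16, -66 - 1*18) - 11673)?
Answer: -7079153/11673 ≈ -606.46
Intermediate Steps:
l(y, O) = 0 (l(y, O) = (2*O)*0 = 0)
-609 + (-16666 - 13038)/(l(1/16, -66 - 1*18) - 11673) = -609 + (-16666 - 13038)/(0 - 11673) = -609 - 29704/(-11673) = -609 - 29704*(-1/11673) = -609 + 29704/11673 = -7079153/11673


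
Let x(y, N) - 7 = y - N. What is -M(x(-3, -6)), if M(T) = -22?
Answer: 22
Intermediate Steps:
x(y, N) = 7 + y - N (x(y, N) = 7 + (y - N) = 7 + y - N)
-M(x(-3, -6)) = -1*(-22) = 22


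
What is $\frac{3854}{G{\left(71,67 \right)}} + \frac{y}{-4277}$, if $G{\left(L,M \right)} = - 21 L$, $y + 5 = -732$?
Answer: $- \frac{2197813}{911001} \approx -2.4125$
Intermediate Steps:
$y = -737$ ($y = -5 - 732 = -737$)
$\frac{3854}{G{\left(71,67 \right)}} + \frac{y}{-4277} = \frac{3854}{\left(-21\right) 71} - \frac{737}{-4277} = \frac{3854}{-1491} - - \frac{737}{4277} = 3854 \left(- \frac{1}{1491}\right) + \frac{737}{4277} = - \frac{3854}{1491} + \frac{737}{4277} = - \frac{2197813}{911001}$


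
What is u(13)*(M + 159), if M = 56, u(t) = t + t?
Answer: 5590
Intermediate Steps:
u(t) = 2*t
u(13)*(M + 159) = (2*13)*(56 + 159) = 26*215 = 5590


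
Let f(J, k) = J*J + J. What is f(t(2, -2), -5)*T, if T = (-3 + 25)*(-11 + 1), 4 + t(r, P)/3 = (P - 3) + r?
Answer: -92400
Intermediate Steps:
t(r, P) = -21 + 3*P + 3*r (t(r, P) = -12 + 3*((P - 3) + r) = -12 + 3*((-3 + P) + r) = -12 + 3*(-3 + P + r) = -12 + (-9 + 3*P + 3*r) = -21 + 3*P + 3*r)
f(J, k) = J + J**2 (f(J, k) = J**2 + J = J + J**2)
T = -220 (T = 22*(-10) = -220)
f(t(2, -2), -5)*T = ((-21 + 3*(-2) + 3*2)*(1 + (-21 + 3*(-2) + 3*2)))*(-220) = ((-21 - 6 + 6)*(1 + (-21 - 6 + 6)))*(-220) = -21*(1 - 21)*(-220) = -21*(-20)*(-220) = 420*(-220) = -92400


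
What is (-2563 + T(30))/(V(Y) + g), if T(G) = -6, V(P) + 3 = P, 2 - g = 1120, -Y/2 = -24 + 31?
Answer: 2569/1135 ≈ 2.2634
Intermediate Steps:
Y = -14 (Y = -2*(-24 + 31) = -2*7 = -14)
g = -1118 (g = 2 - 1*1120 = 2 - 1120 = -1118)
V(P) = -3 + P
(-2563 + T(30))/(V(Y) + g) = (-2563 - 6)/((-3 - 14) - 1118) = -2569/(-17 - 1118) = -2569/(-1135) = -2569*(-1/1135) = 2569/1135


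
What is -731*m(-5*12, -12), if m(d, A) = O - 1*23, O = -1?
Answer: 17544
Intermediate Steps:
m(d, A) = -24 (m(d, A) = -1 - 1*23 = -1 - 23 = -24)
-731*m(-5*12, -12) = -731*(-24) = 17544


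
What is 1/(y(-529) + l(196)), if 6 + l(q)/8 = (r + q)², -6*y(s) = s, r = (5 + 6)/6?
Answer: 18/5636599 ≈ 3.1934e-6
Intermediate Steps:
r = 11/6 (r = (⅙)*11 = 11/6 ≈ 1.8333)
y(s) = -s/6
l(q) = -48 + 8*(11/6 + q)²
1/(y(-529) + l(196)) = 1/(-⅙*(-529) + (-48 + 2*(11 + 6*196)²/9)) = 1/(529/6 + (-48 + 2*(11 + 1176)²/9)) = 1/(529/6 + (-48 + (2/9)*1187²)) = 1/(529/6 + (-48 + (2/9)*1408969)) = 1/(529/6 + (-48 + 2817938/9)) = 1/(529/6 + 2817506/9) = 1/(5636599/18) = 18/5636599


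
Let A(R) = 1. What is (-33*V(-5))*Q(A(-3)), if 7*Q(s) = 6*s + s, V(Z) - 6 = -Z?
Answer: -363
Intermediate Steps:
V(Z) = 6 - Z
Q(s) = s (Q(s) = (6*s + s)/7 = (7*s)/7 = s)
(-33*V(-5))*Q(A(-3)) = -33*(6 - 1*(-5))*1 = -33*(6 + 5)*1 = -33*11*1 = -363*1 = -363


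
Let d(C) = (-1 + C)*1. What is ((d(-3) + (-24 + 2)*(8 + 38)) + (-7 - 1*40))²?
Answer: 1129969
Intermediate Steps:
d(C) = -1 + C
((d(-3) + (-24 + 2)*(8 + 38)) + (-7 - 1*40))² = (((-1 - 3) + (-24 + 2)*(8 + 38)) + (-7 - 1*40))² = ((-4 - 22*46) + (-7 - 40))² = ((-4 - 1012) - 47)² = (-1016 - 47)² = (-1063)² = 1129969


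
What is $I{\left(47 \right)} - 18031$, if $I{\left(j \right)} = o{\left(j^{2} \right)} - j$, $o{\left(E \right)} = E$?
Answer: $-15869$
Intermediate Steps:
$I{\left(j \right)} = j^{2} - j$
$I{\left(47 \right)} - 18031 = 47 \left(-1 + 47\right) - 18031 = 47 \cdot 46 - 18031 = 2162 - 18031 = -15869$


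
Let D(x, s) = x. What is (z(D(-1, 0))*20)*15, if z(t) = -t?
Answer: 300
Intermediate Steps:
(z(D(-1, 0))*20)*15 = (-1*(-1)*20)*15 = (1*20)*15 = 20*15 = 300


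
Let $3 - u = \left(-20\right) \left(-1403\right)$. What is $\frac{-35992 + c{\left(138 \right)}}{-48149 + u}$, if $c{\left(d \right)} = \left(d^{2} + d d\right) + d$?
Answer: $- \frac{1117}{38103} \approx -0.029315$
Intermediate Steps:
$c{\left(d \right)} = d + 2 d^{2}$ ($c{\left(d \right)} = \left(d^{2} + d^{2}\right) + d = 2 d^{2} + d = d + 2 d^{2}$)
$u = -28057$ ($u = 3 - \left(-20\right) \left(-1403\right) = 3 - 28060 = -28057$)
$\frac{-35992 + c{\left(138 \right)}}{-48149 + u} = \frac{-35992 + 138 \left(1 + 2 \cdot 138\right)}{-48149 - 28057} = \frac{-35992 + 138 \left(1 + 276\right)}{-76206} = \left(-35992 + 138 \cdot 277\right) \left(- \frac{1}{76206}\right) = \left(-35992 + 38226\right) \left(- \frac{1}{76206}\right) = 2234 \left(- \frac{1}{76206}\right) = - \frac{1117}{38103}$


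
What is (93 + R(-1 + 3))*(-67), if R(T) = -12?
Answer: -5427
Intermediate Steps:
(93 + R(-1 + 3))*(-67) = (93 - 12)*(-67) = 81*(-67) = -5427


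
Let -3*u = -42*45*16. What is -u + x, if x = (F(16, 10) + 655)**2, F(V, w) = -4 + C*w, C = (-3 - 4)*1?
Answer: 327481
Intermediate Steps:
u = 10080 (u = -(-42*45)*16/3 = -(-630)*16 = -1/3*(-30240) = 10080)
C = -7 (C = -7*1 = -7)
F(V, w) = -4 - 7*w
x = 337561 (x = ((-4 - 7*10) + 655)**2 = ((-4 - 70) + 655)**2 = (-74 + 655)**2 = 581**2 = 337561)
-u + x = -1*10080 + 337561 = -10080 + 337561 = 327481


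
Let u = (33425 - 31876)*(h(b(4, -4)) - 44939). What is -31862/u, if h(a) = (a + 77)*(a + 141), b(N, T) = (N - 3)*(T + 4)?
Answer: 15931/26396509 ≈ 0.00060353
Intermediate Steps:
b(N, T) = (-3 + N)*(4 + T)
h(a) = (77 + a)*(141 + a)
u = -52793018 (u = (33425 - 31876)*((10857 + (-12 - 3*(-4) + 4*4 + 4*(-4))² + 218*(-12 - 3*(-4) + 4*4 + 4*(-4))) - 44939) = 1549*((10857 + (-12 + 12 + 16 - 16)² + 218*(-12 + 12 + 16 - 16)) - 44939) = 1549*((10857 + 0² + 218*0) - 44939) = 1549*((10857 + 0 + 0) - 44939) = 1549*(10857 - 44939) = 1549*(-34082) = -52793018)
-31862/u = -31862/(-52793018) = -31862*(-1/52793018) = 15931/26396509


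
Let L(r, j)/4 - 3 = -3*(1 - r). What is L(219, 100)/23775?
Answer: 876/7925 ≈ 0.11054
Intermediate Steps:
L(r, j) = 12*r (L(r, j) = 12 + 4*(-3*(1 - r)) = 12 + 4*(-3 + 3*r) = 12 + (-12 + 12*r) = 12*r)
L(219, 100)/23775 = (12*219)/23775 = 2628*(1/23775) = 876/7925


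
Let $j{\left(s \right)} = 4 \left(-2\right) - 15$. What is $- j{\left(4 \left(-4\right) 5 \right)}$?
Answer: $23$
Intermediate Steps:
$j{\left(s \right)} = -23$ ($j{\left(s \right)} = -8 - 15 = -23$)
$- j{\left(4 \left(-4\right) 5 \right)} = \left(-1\right) \left(-23\right) = 23$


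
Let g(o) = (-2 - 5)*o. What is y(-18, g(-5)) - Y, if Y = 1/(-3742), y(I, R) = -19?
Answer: -71097/3742 ≈ -19.000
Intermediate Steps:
g(o) = -7*o
Y = -1/3742 ≈ -0.00026724
y(-18, g(-5)) - Y = -19 - 1*(-1/3742) = -19 + 1/3742 = -71097/3742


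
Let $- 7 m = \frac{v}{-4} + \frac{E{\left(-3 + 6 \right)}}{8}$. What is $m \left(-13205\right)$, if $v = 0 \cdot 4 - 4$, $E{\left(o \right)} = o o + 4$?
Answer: $\frac{39615}{8} \approx 4951.9$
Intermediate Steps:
$E{\left(o \right)} = 4 + o^{2}$ ($E{\left(o \right)} = o^{2} + 4 = 4 + o^{2}$)
$v = -4$ ($v = 0 - 4 = -4$)
$m = - \frac{3}{8}$ ($m = - \frac{- \frac{4}{-4} + \frac{4 + \left(-3 + 6\right)^{2}}{8}}{7} = - \frac{\left(-4\right) \left(- \frac{1}{4}\right) + \left(4 + 3^{2}\right) \frac{1}{8}}{7} = - \frac{1 + \left(4 + 9\right) \frac{1}{8}}{7} = - \frac{1 + 13 \cdot \frac{1}{8}}{7} = - \frac{1 + \frac{13}{8}}{7} = \left(- \frac{1}{7}\right) \frac{21}{8} = - \frac{3}{8} \approx -0.375$)
$m \left(-13205\right) = \left(- \frac{3}{8}\right) \left(-13205\right) = \frac{39615}{8}$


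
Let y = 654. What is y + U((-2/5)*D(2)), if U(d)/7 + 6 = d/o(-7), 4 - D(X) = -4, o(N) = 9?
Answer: 27428/45 ≈ 609.51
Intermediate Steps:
D(X) = 8 (D(X) = 4 - 1*(-4) = 4 + 4 = 8)
U(d) = -42 + 7*d/9 (U(d) = -42 + 7*(d/9) = -42 + 7*d/9)
y + U((-2/5)*D(2)) = 654 + (-42 + 7*(-2/5*8)/9) = 654 + (-42 + 7*(-2*⅕*8)/9) = 654 + (-42 + 7*(-⅖*8)/9) = 654 + (-42 + (7/9)*(-16/5)) = 654 + (-42 - 112/45) = 654 - 2002/45 = 27428/45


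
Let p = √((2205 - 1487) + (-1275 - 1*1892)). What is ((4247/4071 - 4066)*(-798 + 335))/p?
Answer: -7661927257*I*√2449/9969879 ≈ -38031.0*I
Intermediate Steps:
p = I*√2449 (p = √(718 + (-1275 - 1892)) = √(718 - 3167) = √(-2449) = I*√2449 ≈ 49.487*I)
((4247/4071 - 4066)*(-798 + 335))/p = ((4247/4071 - 4066)*(-798 + 335))/((I*√2449)) = ((4247*(1/4071) - 4066)*(-463))*(-I*√2449/2449) = ((4247/4071 - 4066)*(-463))*(-I*√2449/2449) = (-16548439/4071*(-463))*(-I*√2449/2449) = 7661927257*(-I*√2449/2449)/4071 = -7661927257*I*√2449/9969879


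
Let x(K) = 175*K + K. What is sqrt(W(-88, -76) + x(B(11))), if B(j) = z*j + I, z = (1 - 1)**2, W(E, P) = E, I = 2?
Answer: 2*sqrt(66) ≈ 16.248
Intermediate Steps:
z = 0 (z = 0**2 = 0)
B(j) = 2 (B(j) = 0*j + 2 = 0 + 2 = 2)
x(K) = 176*K
sqrt(W(-88, -76) + x(B(11))) = sqrt(-88 + 176*2) = sqrt(-88 + 352) = sqrt(264) = 2*sqrt(66)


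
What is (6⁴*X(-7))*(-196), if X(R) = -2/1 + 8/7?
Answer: 217728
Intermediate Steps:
X(R) = -6/7 (X(R) = -2*1 + 8*(⅐) = -2 + 8/7 = -6/7)
(6⁴*X(-7))*(-196) = (6⁴*(-6/7))*(-196) = (1296*(-6/7))*(-196) = -7776/7*(-196) = 217728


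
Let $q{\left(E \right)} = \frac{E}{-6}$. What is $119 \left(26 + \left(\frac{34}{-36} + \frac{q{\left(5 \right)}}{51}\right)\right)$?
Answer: $\frac{8939}{3} \approx 2979.7$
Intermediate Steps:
$q{\left(E \right)} = - \frac{E}{6}$ ($q{\left(E \right)} = E \left(- \frac{1}{6}\right) = - \frac{E}{6}$)
$119 \left(26 + \left(\frac{34}{-36} + \frac{q{\left(5 \right)}}{51}\right)\right) = 119 \left(26 + \left(\frac{34}{-36} + \frac{\left(- \frac{1}{6}\right) 5}{51}\right)\right) = 119 \left(26 + \left(34 \left(- \frac{1}{36}\right) - \frac{5}{306}\right)\right) = 119 \left(26 - \frac{49}{51}\right) = 119 \cdot \frac{1277}{51} = \frac{8939}{3}$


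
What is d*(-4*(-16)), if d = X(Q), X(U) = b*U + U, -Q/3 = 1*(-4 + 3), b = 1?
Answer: 384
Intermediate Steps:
Q = 3 (Q = -3*(-4 + 3) = -3*(-1) = 3)
X(U) = 2*U (X(U) = 1*U + U = U + U = 2*U)
d = 6 (d = 2*3 = 6)
d*(-4*(-16)) = 6*(-4*(-16)) = 6*64 = 384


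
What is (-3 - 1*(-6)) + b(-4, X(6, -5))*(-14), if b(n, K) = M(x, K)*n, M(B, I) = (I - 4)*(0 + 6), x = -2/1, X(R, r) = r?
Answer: -3021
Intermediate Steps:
x = -2 (x = -2*1 = -2)
M(B, I) = -24 + 6*I (M(B, I) = (-4 + I)*6 = -24 + 6*I)
b(n, K) = n*(-24 + 6*K) (b(n, K) = (-24 + 6*K)*n = n*(-24 + 6*K))
(-3 - 1*(-6)) + b(-4, X(6, -5))*(-14) = (-3 - 1*(-6)) + (6*(-4)*(-4 - 5))*(-14) = (-3 + 6) + (6*(-4)*(-9))*(-14) = 3 + 216*(-14) = 3 - 3024 = -3021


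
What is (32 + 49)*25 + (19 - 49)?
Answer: 1995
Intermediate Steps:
(32 + 49)*25 + (19 - 49) = 81*25 - 30 = 2025 - 30 = 1995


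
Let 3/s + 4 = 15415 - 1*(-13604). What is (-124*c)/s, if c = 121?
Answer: -435341060/3 ≈ -1.4511e+8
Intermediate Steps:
s = 3/29015 (s = 3/(-4 + (15415 - 1*(-13604))) = 3/(-4 + (15415 + 13604)) = 3/(-4 + 29019) = 3/29015 ≈ 0.00010339)
(-124*c)/s = (-124*121)/(3/29015) = -15004*29015/3 = -435341060/3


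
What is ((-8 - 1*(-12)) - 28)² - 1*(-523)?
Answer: 1099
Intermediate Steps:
((-8 - 1*(-12)) - 28)² - 1*(-523) = ((-8 + 12) - 28)² + 523 = (4 - 28)² + 523 = (-24)² + 523 = 576 + 523 = 1099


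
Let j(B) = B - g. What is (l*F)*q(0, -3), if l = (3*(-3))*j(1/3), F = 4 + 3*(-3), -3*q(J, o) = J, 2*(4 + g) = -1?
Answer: 0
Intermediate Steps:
g = -9/2 (g = -4 + (1/2)*(-1) = -4 - 1/2 = -9/2 ≈ -4.5000)
q(J, o) = -J/3
F = -5 (F = 4 - 9 = -5)
j(B) = 9/2 + B (j(B) = B - 1*(-9/2) = B + 9/2 = 9/2 + B)
l = -87/2 (l = (3*(-3))*(9/2 + 1/3) = -9*(9/2 + 1/3) = -9*29/6 = -87/2 ≈ -43.500)
(l*F)*q(0, -3) = (-87/2*(-5))*(-1/3*0) = (435/2)*0 = 0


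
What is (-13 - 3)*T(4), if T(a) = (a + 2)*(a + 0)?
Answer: -384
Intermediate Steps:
T(a) = a*(2 + a) (T(a) = (2 + a)*a = a*(2 + a))
(-13 - 3)*T(4) = (-13 - 3)*(4*(2 + 4)) = -64*6 = -16*24 = -384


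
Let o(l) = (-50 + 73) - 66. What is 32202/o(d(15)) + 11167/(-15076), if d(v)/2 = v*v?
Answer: -485957533/648268 ≈ -749.62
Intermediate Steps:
d(v) = 2*v² (d(v) = 2*(v*v) = 2*v²)
o(l) = -43 (o(l) = 23 - 66 = -43)
32202/o(d(15)) + 11167/(-15076) = 32202/(-43) + 11167/(-15076) = 32202*(-1/43) + 11167*(-1/15076) = -32202/43 - 11167/15076 = -485957533/648268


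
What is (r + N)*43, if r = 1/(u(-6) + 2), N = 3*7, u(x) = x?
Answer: 3569/4 ≈ 892.25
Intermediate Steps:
N = 21
r = -¼ (r = 1/(-6 + 2) = 1/(-4) = -¼ ≈ -0.25000)
(r + N)*43 = (-¼ + 21)*43 = (83/4)*43 = 3569/4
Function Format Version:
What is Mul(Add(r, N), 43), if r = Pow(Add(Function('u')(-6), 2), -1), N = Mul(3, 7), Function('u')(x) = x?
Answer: Rational(3569, 4) ≈ 892.25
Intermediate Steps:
N = 21
r = Rational(-1, 4) (r = Pow(Add(-6, 2), -1) = Pow(-4, -1) = Rational(-1, 4) ≈ -0.25000)
Mul(Add(r, N), 43) = Mul(Add(Rational(-1, 4), 21), 43) = Mul(Rational(83, 4), 43) = Rational(3569, 4)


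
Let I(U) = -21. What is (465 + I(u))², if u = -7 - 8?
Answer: 197136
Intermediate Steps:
u = -15
(465 + I(u))² = (465 - 21)² = 444² = 197136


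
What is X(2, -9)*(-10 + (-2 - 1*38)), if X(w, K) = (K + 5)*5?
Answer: 1000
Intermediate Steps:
X(w, K) = 25 + 5*K (X(w, K) = (5 + K)*5 = 25 + 5*K)
X(2, -9)*(-10 + (-2 - 1*38)) = (25 + 5*(-9))*(-10 + (-2 - 1*38)) = (25 - 45)*(-10 + (-2 - 38)) = -20*(-10 - 40) = -20*(-50) = 1000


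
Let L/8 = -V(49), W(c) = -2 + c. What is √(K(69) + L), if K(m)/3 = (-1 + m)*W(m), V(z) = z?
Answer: 2*√3319 ≈ 115.22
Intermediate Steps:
L = -392 (L = 8*(-1*49) = 8*(-49) = -392)
K(m) = 3*(-1 + m)*(-2 + m) (K(m) = 3*((-1 + m)*(-2 + m)) = 3*(-1 + m)*(-2 + m))
√(K(69) + L) = √(3*(-1 + 69)*(-2 + 69) - 392) = √(3*68*67 - 392) = √(13668 - 392) = √13276 = 2*√3319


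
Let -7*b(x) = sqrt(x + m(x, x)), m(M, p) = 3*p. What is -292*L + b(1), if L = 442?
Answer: -903450/7 ≈ -1.2906e+5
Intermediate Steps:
b(x) = -2*sqrt(x)/7 (b(x) = -sqrt(x + 3*x)/7 = -2*sqrt(x)/7)
-292*L + b(1) = -292*442 - 2*sqrt(1)/7 = -129064 - 2/7*1 = -129064 - 2/7 = -903450/7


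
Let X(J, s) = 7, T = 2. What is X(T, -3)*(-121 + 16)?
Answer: -735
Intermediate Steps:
X(T, -3)*(-121 + 16) = 7*(-121 + 16) = 7*(-105) = -735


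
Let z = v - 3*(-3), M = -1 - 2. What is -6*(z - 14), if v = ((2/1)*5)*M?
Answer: 210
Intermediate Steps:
M = -3
v = -30 (v = ((2/1)*5)*(-3) = ((2*1)*5)*(-3) = (2*5)*(-3) = 10*(-3) = -30)
z = -21 (z = -30 - 3*(-3) = -30 + 9 = -21)
-6*(z - 14) = -6*(-21 - 14) = -6*(-35) = 210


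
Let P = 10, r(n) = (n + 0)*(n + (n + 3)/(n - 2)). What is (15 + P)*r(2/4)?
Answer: -275/12 ≈ -22.917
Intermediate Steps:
r(n) = n*(n + (3 + n)/(-2 + n))
(15 + P)*r(2/4) = (15 + 10)*((2/4)*(3 + (2/4)² - 2/4)/(-2 + 2/4)) = 25*((2*(¼))*(3 + (2*(¼))² - 2/4)/(-2 + 2*(¼))) = 25*((3 + (½)² - 1*½)/(2*(-2 + ½))) = 25*((3 + ¼ - ½)/(2*(-3/2))) = 25*((½)*(-⅔)*(11/4)) = 25*(-11/12) = -275/12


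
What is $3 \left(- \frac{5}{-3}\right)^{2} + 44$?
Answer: $\frac{157}{3} \approx 52.333$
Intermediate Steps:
$3 \left(- \frac{5}{-3}\right)^{2} + 44 = 3 \left(\left(-5\right) \left(- \frac{1}{3}\right)\right)^{2} + 44 = 3 \left(\frac{5}{3}\right)^{2} + 44 = 3 \cdot \frac{25}{9} + 44 = \frac{25}{3} + 44 = \frac{157}{3}$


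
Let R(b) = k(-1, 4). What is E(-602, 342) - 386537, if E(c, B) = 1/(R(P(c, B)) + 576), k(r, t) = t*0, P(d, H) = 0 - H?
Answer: -222645311/576 ≈ -3.8654e+5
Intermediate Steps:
P(d, H) = -H
k(r, t) = 0
R(b) = 0
E(c, B) = 1/576 (E(c, B) = 1/(0 + 576) = 1/576)
E(-602, 342) - 386537 = 1/576 - 386537 = -222645311/576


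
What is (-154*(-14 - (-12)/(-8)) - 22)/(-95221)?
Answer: -2365/95221 ≈ -0.024837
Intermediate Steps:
(-154*(-14 - (-12)/(-8)) - 22)/(-95221) = (-154*(-14 - (-12)*(-1)/8) - 22)*(-1/95221) = (-154*(-14 - 1*3/2) - 22)*(-1/95221) = (-154*(-14 - 3/2) - 22)*(-1/95221) = (-154*(-31/2) - 22)*(-1/95221) = (2387 - 22)*(-1/95221) = 2365*(-1/95221) = -2365/95221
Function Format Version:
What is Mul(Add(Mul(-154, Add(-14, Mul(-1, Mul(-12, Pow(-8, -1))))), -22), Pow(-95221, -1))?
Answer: Rational(-2365, 95221) ≈ -0.024837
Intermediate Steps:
Mul(Add(Mul(-154, Add(-14, Mul(-1, Mul(-12, Pow(-8, -1))))), -22), Pow(-95221, -1)) = Mul(Add(Mul(-154, Add(-14, Mul(-1, Mul(-12, Rational(-1, 8))))), -22), Rational(-1, 95221)) = Mul(Add(Mul(-154, Add(-14, Mul(-1, Rational(3, 2)))), -22), Rational(-1, 95221)) = Mul(Add(Mul(-154, Add(-14, Rational(-3, 2))), -22), Rational(-1, 95221)) = Mul(Add(Mul(-154, Rational(-31, 2)), -22), Rational(-1, 95221)) = Mul(Add(2387, -22), Rational(-1, 95221)) = Mul(2365, Rational(-1, 95221)) = Rational(-2365, 95221)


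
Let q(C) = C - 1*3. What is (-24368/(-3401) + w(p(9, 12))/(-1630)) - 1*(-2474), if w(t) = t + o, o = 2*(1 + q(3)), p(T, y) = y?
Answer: 6877306423/2771815 ≈ 2481.2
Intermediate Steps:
q(C) = -3 + C (q(C) = C - 3 = -3 + C)
o = 2 (o = 2*(1 + (-3 + 3)) = 2*(1 + 0) = 2*1 = 2)
w(t) = 2 + t (w(t) = t + 2 = 2 + t)
(-24368/(-3401) + w(p(9, 12))/(-1630)) - 1*(-2474) = (-24368/(-3401) + (2 + 12)/(-1630)) - 1*(-2474) = (-24368*(-1/3401) + 14*(-1/1630)) + 2474 = (24368/3401 - 7/815) + 2474 = 19836113/2771815 + 2474 = 6877306423/2771815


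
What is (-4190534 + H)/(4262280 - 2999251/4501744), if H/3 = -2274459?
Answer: -49581807760784/19187690417069 ≈ -2.5840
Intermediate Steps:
H = -6823377 (H = 3*(-2274459) = -6823377)
(-4190534 + H)/(4262280 - 2999251/4501744) = (-4190534 - 6823377)/(4262280 - 2999251/4501744) = -11013911/(4262280 - 2999251*1/4501744) = -11013911/(4262280 - 2999251/4501744) = -11013911/19187690417069/4501744 = -11013911*4501744/19187690417069 = -49581807760784/19187690417069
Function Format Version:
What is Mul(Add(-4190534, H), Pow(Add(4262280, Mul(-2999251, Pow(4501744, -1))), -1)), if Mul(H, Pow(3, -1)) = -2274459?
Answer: Rational(-49581807760784, 19187690417069) ≈ -2.5840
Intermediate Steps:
H = -6823377 (H = Mul(3, -2274459) = -6823377)
Mul(Add(-4190534, H), Pow(Add(4262280, Mul(-2999251, Pow(4501744, -1))), -1)) = Mul(Add(-4190534, -6823377), Pow(Add(4262280, Mul(-2999251, Pow(4501744, -1))), -1)) = Mul(-11013911, Pow(Add(4262280, Mul(-2999251, Rational(1, 4501744))), -1)) = Mul(-11013911, Pow(Add(4262280, Rational(-2999251, 4501744)), -1)) = Mul(-11013911, Pow(Rational(19187690417069, 4501744), -1)) = Mul(-11013911, Rational(4501744, 19187690417069)) = Rational(-49581807760784, 19187690417069)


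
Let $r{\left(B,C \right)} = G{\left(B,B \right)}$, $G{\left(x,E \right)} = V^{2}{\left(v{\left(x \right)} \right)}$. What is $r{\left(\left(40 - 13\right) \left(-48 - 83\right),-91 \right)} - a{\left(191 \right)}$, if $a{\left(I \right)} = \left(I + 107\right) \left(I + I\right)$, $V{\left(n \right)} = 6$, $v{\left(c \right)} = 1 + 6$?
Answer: $-113800$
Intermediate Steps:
$v{\left(c \right)} = 7$
$G{\left(x,E \right)} = 36$ ($G{\left(x,E \right)} = 6^{2} = 36$)
$r{\left(B,C \right)} = 36$
$a{\left(I \right)} = 2 I \left(107 + I\right)$ ($a{\left(I \right)} = \left(107 + I\right) 2 I = 2 I \left(107 + I\right)$)
$r{\left(\left(40 - 13\right) \left(-48 - 83\right),-91 \right)} - a{\left(191 \right)} = 36 - 2 \cdot 191 \left(107 + 191\right) = 36 - 2 \cdot 191 \cdot 298 = 36 - 113836 = -113800$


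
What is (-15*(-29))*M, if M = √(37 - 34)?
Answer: 435*√3 ≈ 753.44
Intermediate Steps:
M = √3 ≈ 1.7320
(-15*(-29))*M = (-15*(-29))*√3 = 435*√3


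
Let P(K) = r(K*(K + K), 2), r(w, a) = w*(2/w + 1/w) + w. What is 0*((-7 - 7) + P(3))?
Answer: 0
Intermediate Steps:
r(w, a) = 3 + w (r(w, a) = w*(2/w + 1/w) + w = w*(3/w) + w = 3 + w)
P(K) = 3 + 2*K² (P(K) = 3 + K*(K + K) = 3 + K*(2*K) = 3 + 2*K²)
0*((-7 - 7) + P(3)) = 0*((-7 - 7) + (3 + 2*3²)) = 0*(-14 + (3 + 2*9)) = 0*(-14 + (3 + 18)) = 0*(-14 + 21) = 0*7 = 0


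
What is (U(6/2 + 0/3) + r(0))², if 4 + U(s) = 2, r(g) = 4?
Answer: 4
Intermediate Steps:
U(s) = -2 (U(s) = -4 + 2 = -2)
(U(6/2 + 0/3) + r(0))² = (-2 + 4)² = 2² = 4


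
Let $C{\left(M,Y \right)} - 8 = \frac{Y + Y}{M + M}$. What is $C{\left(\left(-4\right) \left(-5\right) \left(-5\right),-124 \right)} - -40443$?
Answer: $\frac{1011306}{25} \approx 40452.0$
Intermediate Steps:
$C{\left(M,Y \right)} = 8 + \frac{Y}{M}$ ($C{\left(M,Y \right)} = 8 + \frac{Y + Y}{M + M} = 8 + \frac{2 Y}{2 M} = 8 + 2 Y \frac{1}{2 M} = 8 + \frac{Y}{M}$)
$C{\left(\left(-4\right) \left(-5\right) \left(-5\right),-124 \right)} - -40443 = \left(8 - \frac{124}{\left(-4\right) \left(-5\right) \left(-5\right)}\right) - -40443 = \left(8 - \frac{124}{20 \left(-5\right)}\right) + 40443 = \left(8 - \frac{124}{-100}\right) + 40443 = \left(8 - - \frac{31}{25}\right) + 40443 = \left(8 + \frac{31}{25}\right) + 40443 = \frac{231}{25} + 40443 = \frac{1011306}{25}$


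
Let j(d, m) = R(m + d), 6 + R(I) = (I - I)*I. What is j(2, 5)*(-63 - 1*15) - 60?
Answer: 408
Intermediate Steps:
R(I) = -6 (R(I) = -6 + (I - I)*I = -6 + 0*I = -6 + 0 = -6)
j(d, m) = -6
j(2, 5)*(-63 - 1*15) - 60 = -6*(-63 - 1*15) - 60 = -6*(-63 - 15) - 60 = -6*(-78) - 60 = 468 - 60 = 408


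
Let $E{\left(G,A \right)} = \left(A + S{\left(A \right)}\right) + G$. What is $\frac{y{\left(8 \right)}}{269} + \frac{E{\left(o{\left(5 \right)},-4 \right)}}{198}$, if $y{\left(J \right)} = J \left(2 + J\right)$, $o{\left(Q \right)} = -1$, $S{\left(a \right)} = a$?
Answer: $\frac{1491}{5918} \approx 0.25194$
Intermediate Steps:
$E{\left(G,A \right)} = G + 2 A$ ($E{\left(G,A \right)} = \left(A + A\right) + G = 2 A + G = G + 2 A$)
$\frac{y{\left(8 \right)}}{269} + \frac{E{\left(o{\left(5 \right)},-4 \right)}}{198} = \frac{8 \left(2 + 8\right)}{269} + \frac{-1 + 2 \left(-4\right)}{198} = 8 \cdot 10 \cdot \frac{1}{269} + \left(-1 - 8\right) \frac{1}{198} = 80 \cdot \frac{1}{269} - \frac{1}{22} = \frac{80}{269} - \frac{1}{22} = \frac{1491}{5918}$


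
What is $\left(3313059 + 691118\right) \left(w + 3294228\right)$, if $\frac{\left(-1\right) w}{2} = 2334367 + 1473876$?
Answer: $-17307086071666$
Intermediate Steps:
$w = -7616486$ ($w = - 2 \left(2334367 + 1473876\right) = \left(-2\right) 3808243 = -7616486$)
$\left(3313059 + 691118\right) \left(w + 3294228\right) = \left(3313059 + 691118\right) \left(-7616486 + 3294228\right) = 4004177 \left(-4322258\right) = -17307086071666$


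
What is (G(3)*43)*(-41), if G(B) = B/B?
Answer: -1763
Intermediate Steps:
G(B) = 1
(G(3)*43)*(-41) = (1*43)*(-41) = 43*(-41) = -1763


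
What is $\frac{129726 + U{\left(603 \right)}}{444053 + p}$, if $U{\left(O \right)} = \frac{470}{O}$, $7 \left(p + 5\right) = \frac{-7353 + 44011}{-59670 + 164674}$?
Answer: $\frac{28748873793472}{98405906625603} \approx 0.29215$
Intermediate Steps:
$p = - \frac{1819241}{367514}$ ($p = -5 + \frac{\left(-7353 + 44011\right) \frac{1}{-59670 + 164674}}{7} = -5 + \frac{36658 \cdot \frac{1}{105004}}{7} = -5 + \frac{1}{7} \cdot \frac{18329}{52502} = -5 + \frac{18329}{367514} = - \frac{1819241}{367514} \approx -4.9501$)
$\frac{129726 + U{\left(603 \right)}}{444053 + p} = \frac{129726 + \frac{470}{603}}{444053 - \frac{1819241}{367514}} = \frac{129726 + 470 \cdot \frac{1}{603}}{\frac{163193875001}{367514}} = \left(129726 + \frac{470}{603}\right) \frac{367514}{163193875001} = \frac{78225248}{603} \cdot \frac{367514}{163193875001} = \frac{28748873793472}{98405906625603}$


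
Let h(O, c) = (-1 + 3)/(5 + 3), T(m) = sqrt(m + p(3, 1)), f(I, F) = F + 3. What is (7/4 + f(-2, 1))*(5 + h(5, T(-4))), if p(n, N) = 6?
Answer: 483/16 ≈ 30.188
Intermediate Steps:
f(I, F) = 3 + F
T(m) = sqrt(6 + m) (T(m) = sqrt(m + 6) = sqrt(6 + m))
h(O, c) = 1/4 (h(O, c) = 2/8 = 2*(1/8) = 1/4)
(7/4 + f(-2, 1))*(5 + h(5, T(-4))) = (7/4 + (3 + 1))*(5 + 1/4) = (7*(1/4) + 4)*(21/4) = (7/4 + 4)*(21/4) = (23/4)*(21/4) = 483/16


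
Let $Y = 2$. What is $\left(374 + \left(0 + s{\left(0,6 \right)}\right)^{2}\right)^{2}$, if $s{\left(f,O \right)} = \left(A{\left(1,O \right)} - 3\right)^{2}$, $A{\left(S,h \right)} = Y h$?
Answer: $48094225$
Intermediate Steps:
$A{\left(S,h \right)} = 2 h$
$s{\left(f,O \right)} = \left(-3 + 2 O\right)^{2}$ ($s{\left(f,O \right)} = \left(2 O - 3\right)^{2} = \left(-3 + 2 O\right)^{2}$)
$\left(374 + \left(0 + s{\left(0,6 \right)}\right)^{2}\right)^{2} = \left(374 + \left(0 + \left(-3 + 2 \cdot 6\right)^{2}\right)^{2}\right)^{2} = \left(374 + \left(0 + \left(-3 + 12\right)^{2}\right)^{2}\right)^{2} = \left(374 + \left(0 + 9^{2}\right)^{2}\right)^{2} = \left(374 + \left(0 + 81\right)^{2}\right)^{2} = \left(374 + 81^{2}\right)^{2} = \left(374 + 6561\right)^{2} = 6935^{2} = 48094225$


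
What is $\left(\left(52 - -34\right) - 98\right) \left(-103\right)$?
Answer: $1236$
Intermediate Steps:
$\left(\left(52 - -34\right) - 98\right) \left(-103\right) = \left(\left(52 + 34\right) - 98\right) \left(-103\right) = \left(86 - 98\right) \left(-103\right) = \left(-12\right) \left(-103\right) = 1236$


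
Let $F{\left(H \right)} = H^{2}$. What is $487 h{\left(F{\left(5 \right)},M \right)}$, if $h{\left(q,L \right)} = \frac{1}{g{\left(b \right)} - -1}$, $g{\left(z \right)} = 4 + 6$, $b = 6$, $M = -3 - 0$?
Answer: $\frac{487}{11} \approx 44.273$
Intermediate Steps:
$M = -3$ ($M = -3 + 0 = -3$)
$g{\left(z \right)} = 10$
$h{\left(q,L \right)} = \frac{1}{11}$ ($h{\left(q,L \right)} = \frac{1}{10 - -1} = \frac{1}{10 + 1} = \frac{1}{11}$)
$487 h{\left(F{\left(5 \right)},M \right)} = 487 \cdot \frac{1}{11} = \frac{487}{11}$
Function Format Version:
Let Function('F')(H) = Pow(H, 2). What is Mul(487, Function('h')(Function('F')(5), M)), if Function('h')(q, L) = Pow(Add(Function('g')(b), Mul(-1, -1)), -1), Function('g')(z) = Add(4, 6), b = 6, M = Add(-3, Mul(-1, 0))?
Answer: Rational(487, 11) ≈ 44.273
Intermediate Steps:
M = -3 (M = Add(-3, 0) = -3)
Function('g')(z) = 10
Function('h')(q, L) = Rational(1, 11) (Function('h')(q, L) = Pow(Add(10, Mul(-1, -1)), -1) = Pow(Add(10, 1), -1) = Pow(11, -1) = Rational(1, 11))
Mul(487, Function('h')(Function('F')(5), M)) = Mul(487, Rational(1, 11)) = Rational(487, 11)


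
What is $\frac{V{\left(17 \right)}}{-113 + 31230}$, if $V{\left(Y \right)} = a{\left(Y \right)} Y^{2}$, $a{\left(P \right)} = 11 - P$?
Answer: $- \frac{1734}{31117} \approx -0.055725$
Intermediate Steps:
$V{\left(Y \right)} = Y^{2} \left(11 - Y\right)$ ($V{\left(Y \right)} = \left(11 - Y\right) Y^{2} = Y^{2} \left(11 - Y\right)$)
$\frac{V{\left(17 \right)}}{-113 + 31230} = \frac{17^{2} \left(11 - 17\right)}{-113 + 31230} = \frac{289 \left(11 - 17\right)}{31117} = 289 \left(-6\right) \frac{1}{31117} = \left(-1734\right) \frac{1}{31117} = - \frac{1734}{31117}$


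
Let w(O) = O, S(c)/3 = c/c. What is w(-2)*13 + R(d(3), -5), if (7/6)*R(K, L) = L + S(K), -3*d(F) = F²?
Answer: -194/7 ≈ -27.714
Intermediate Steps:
d(F) = -F²/3
S(c) = 3 (S(c) = 3*(c/c) = 3*1 = 3)
R(K, L) = 18/7 + 6*L/7 (R(K, L) = 6*(L + 3)/7 = 6*(3 + L)/7 = 18/7 + 6*L/7)
w(-2)*13 + R(d(3), -5) = -2*13 + (18/7 + (6/7)*(-5)) = -26 + (18/7 - 30/7) = -26 - 12/7 = -194/7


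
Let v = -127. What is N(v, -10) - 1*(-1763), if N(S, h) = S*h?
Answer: 3033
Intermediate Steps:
N(v, -10) - 1*(-1763) = -127*(-10) - 1*(-1763) = 1270 + 1763 = 3033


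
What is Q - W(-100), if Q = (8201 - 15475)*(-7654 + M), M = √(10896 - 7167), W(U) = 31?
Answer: 55675165 - 7274*√3729 ≈ 5.5231e+7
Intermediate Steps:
M = √3729 ≈ 61.066
Q = 55675196 - 7274*√3729 (Q = (8201 - 15475)*(-7654 + √3729) = -7274*(-7654 + √3729) = 55675196 - 7274*√3729 ≈ 5.5231e+7)
Q - W(-100) = (55675196 - 7274*√3729) - 1*31 = (55675196 - 7274*√3729) - 31 = 55675165 - 7274*√3729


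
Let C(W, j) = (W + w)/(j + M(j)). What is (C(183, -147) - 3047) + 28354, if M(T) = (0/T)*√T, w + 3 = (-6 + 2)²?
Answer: 75917/3 ≈ 25306.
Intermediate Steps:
w = 13 (w = -3 + (-6 + 2)² = -3 + (-4)² = -3 + 16 = 13)
M(T) = 0 (M(T) = 0*√T = 0)
C(W, j) = (13 + W)/j (C(W, j) = (W + 13)/(j + 0) = (13 + W)/j)
(C(183, -147) - 3047) + 28354 = ((13 + 183)/(-147) - 3047) + 28354 = (-1/147*196 - 3047) + 28354 = (-4/3 - 3047) + 28354 = -9145/3 + 28354 = 75917/3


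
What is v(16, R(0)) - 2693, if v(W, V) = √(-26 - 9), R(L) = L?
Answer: -2693 + I*√35 ≈ -2693.0 + 5.9161*I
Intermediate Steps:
v(W, V) = I*√35 (v(W, V) = √(-35) = I*√35)
v(16, R(0)) - 2693 = I*√35 - 2693 = -2693 + I*√35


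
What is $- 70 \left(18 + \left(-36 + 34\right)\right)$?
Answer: $-1120$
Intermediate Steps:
$- 70 \left(18 + \left(-36 + 34\right)\right) = - 70 \left(18 - 2\right) = \left(-70\right) 16 = -1120$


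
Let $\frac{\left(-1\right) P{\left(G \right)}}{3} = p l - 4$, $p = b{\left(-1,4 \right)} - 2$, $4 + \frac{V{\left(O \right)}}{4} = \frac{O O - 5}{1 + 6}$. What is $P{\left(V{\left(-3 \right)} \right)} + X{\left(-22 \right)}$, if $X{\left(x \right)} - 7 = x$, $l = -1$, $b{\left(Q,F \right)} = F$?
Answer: $3$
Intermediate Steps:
$X{\left(x \right)} = 7 + x$
$V{\left(O \right)} = - \frac{132}{7} + \frac{4 O^{2}}{7}$ ($V{\left(O \right)} = -16 + 4 \frac{O O - 5}{1 + 6} = -16 + 4 \frac{O^{2} - 5}{7} = -16 + 4 \left(-5 + O^{2}\right) \frac{1}{7} = -16 + 4 \left(- \frac{5}{7} + \frac{O^{2}}{7}\right) = -16 + \left(- \frac{20}{7} + \frac{4 O^{2}}{7}\right) = - \frac{132}{7} + \frac{4 O^{2}}{7}$)
$p = 2$ ($p = 4 - 2 = 2$)
$P{\left(G \right)} = 18$ ($P{\left(G \right)} = - 3 \left(2 \left(-1\right) - 4\right) = - 3 \left(-2 - 4\right) = \left(-3\right) \left(-6\right) = 18$)
$P{\left(V{\left(-3 \right)} \right)} + X{\left(-22 \right)} = 18 + \left(7 - 22\right) = 18 - 15 = 3$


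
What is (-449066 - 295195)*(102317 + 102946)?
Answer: -152769245643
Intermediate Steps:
(-449066 - 295195)*(102317 + 102946) = -744261*205263 = -152769245643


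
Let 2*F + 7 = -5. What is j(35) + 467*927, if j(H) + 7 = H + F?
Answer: 432931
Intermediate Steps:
F = -6 (F = -7/2 + (½)*(-5) = -7/2 - 5/2 = -6)
j(H) = -13 + H (j(H) = -7 + (H - 6) = -7 + (-6 + H) = -13 + H)
j(35) + 467*927 = (-13 + 35) + 467*927 = 22 + 432909 = 432931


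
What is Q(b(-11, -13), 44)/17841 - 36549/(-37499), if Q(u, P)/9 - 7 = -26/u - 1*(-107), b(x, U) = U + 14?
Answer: 227256639/223006553 ≈ 1.0191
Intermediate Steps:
b(x, U) = 14 + U
Q(u, P) = 1026 - 234/u (Q(u, P) = 63 + 9*(-26/u - 1*(-107)) = 63 + 9*(-26/u + 107) = 63 + 9*(107 - 26/u) = 63 + (963 - 234/u) = 1026 - 234/u)
Q(b(-11, -13), 44)/17841 - 36549/(-37499) = (1026 - 234/(14 - 13))/17841 - 36549/(-37499) = (1026 - 234/1)*(1/17841) - 36549*(-1/37499) = (1026 - 234*1)*(1/17841) + 36549/37499 = (1026 - 234)*(1/17841) + 36549/37499 = 792*(1/17841) + 36549/37499 = 264/5947 + 36549/37499 = 227256639/223006553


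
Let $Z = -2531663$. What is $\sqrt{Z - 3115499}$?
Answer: $67 i \sqrt{1258} \approx 2376.4 i$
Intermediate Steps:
$\sqrt{Z - 3115499} = \sqrt{-2531663 - 3115499} = \sqrt{-5647162} = 67 i \sqrt{1258}$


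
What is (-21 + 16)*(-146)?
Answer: 730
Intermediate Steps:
(-21 + 16)*(-146) = -5*(-146) = 730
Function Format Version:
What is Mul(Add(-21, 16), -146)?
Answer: 730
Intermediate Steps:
Mul(Add(-21, 16), -146) = Mul(-5, -146) = 730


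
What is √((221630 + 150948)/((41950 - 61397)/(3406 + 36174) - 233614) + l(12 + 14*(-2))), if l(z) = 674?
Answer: √57488658503263305404506/9246461567 ≈ 25.931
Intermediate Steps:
√((221630 + 150948)/((41950 - 61397)/(3406 + 36174) - 233614) + l(12 + 14*(-2))) = √((221630 + 150948)/((41950 - 61397)/(3406 + 36174) - 233614) + 674) = √(372578/(-19447/39580 - 233614) + 674) = √(372578/(-9246461567/39580) + 674) = √(372578*(-39580/9246461567) + 674) = √(-14746637240/9246461567 + 674) = √(6217368458918/9246461567) = √57488658503263305404506/9246461567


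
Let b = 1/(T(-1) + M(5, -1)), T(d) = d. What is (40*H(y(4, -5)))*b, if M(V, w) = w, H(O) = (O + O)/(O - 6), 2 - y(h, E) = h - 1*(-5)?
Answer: -280/13 ≈ -21.538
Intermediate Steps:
y(h, E) = -3 - h (y(h, E) = 2 - (h - 1*(-5)) = 2 - (h + 5) = 2 - (5 + h) = 2 + (-5 - h) = -3 - h)
H(O) = 2*O/(-6 + O) (H(O) = (2*O)/(-6 + O) = 2*O/(-6 + O))
b = -½ (b = 1/(-1 - 1) = 1/(-2) = -½ ≈ -0.50000)
(40*H(y(4, -5)))*b = (40*(2*(-3 - 1*4)/(-6 + (-3 - 1*4))))*(-½) = (40*(2*(-3 - 4)/(-6 + (-3 - 4))))*(-½) = (40*(2*(-7)/(-6 - 7)))*(-½) = (40*(2*(-7)/(-13)))*(-½) = (40*(2*(-7)*(-1/13)))*(-½) = (40*(14/13))*(-½) = (560/13)*(-½) = -280/13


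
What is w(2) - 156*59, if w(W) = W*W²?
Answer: -9196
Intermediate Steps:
w(W) = W³
w(2) - 156*59 = 2³ - 156*59 = 8 - 9204 = -9196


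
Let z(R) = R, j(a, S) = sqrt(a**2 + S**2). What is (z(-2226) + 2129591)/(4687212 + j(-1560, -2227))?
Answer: 1994282151276/4393989787963 - 425473*sqrt(7393129)/4393989787963 ≈ 0.45360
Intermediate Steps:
j(a, S) = sqrt(S**2 + a**2)
(z(-2226) + 2129591)/(4687212 + j(-1560, -2227)) = (-2226 + 2129591)/(4687212 + sqrt((-2227)**2 + (-1560)**2)) = 2127365/(4687212 + sqrt(4959529 + 2433600)) = 2127365/(4687212 + sqrt(7393129))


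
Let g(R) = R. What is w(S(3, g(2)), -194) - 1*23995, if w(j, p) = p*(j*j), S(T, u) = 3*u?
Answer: -30979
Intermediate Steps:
w(j, p) = p*j²
w(S(3, g(2)), -194) - 1*23995 = -194*(3*2)² - 1*23995 = -194*6² - 23995 = -194*36 - 23995 = -6984 - 23995 = -30979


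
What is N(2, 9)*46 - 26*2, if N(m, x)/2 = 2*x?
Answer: 1604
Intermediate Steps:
N(m, x) = 4*x (N(m, x) = 2*(2*x) = 4*x)
N(2, 9)*46 - 26*2 = (4*9)*46 - 26*2 = 36*46 - 52 = 1656 - 52 = 1604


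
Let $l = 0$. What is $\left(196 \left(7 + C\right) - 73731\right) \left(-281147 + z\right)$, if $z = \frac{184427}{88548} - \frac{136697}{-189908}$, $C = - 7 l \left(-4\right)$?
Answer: $\frac{21380788354995765199}{1050998349} \approx 2.0343 \cdot 10^{10}$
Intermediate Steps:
$C = 0$ ($C = \left(-7\right) 0 \left(-4\right) = 0 \left(-4\right) = 0$)
$z = \frac{2945525542}{1050998349}$ ($z = 184427 \cdot \frac{1}{88548} - - \frac{136697}{189908} = \frac{184427}{88548} + \frac{136697}{189908} = \frac{2945525542}{1050998349} \approx 2.8026$)
$\left(196 \left(7 + C\right) - 73731\right) \left(-281147 + z\right) = \left(196 \left(7 + 0\right) - 73731\right) \left(-281147 + \frac{2945525542}{1050998349}\right) = \left(196 \cdot 7 - 73731\right) \left(- \frac{295482087300761}{1050998349}\right) = \left(1372 - 73731\right) \left(- \frac{295482087300761}{1050998349}\right) = \left(-72359\right) \left(- \frac{295482087300761}{1050998349}\right) = \frac{21380788354995765199}{1050998349}$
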